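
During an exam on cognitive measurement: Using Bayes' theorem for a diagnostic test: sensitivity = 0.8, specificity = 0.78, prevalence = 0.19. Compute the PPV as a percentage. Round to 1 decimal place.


PPV = (sens * prev) / (sens * prev + (1-spec) * (1-prev))
Numerator = 0.8 * 0.19 = 0.152
P(positive and no disease) = (1 - spec) * (1 - prev) = (1 - 0.78) * (1 - 0.19) = 0.1782
Denominator = 0.152 + 0.1782 = 0.3302
PPV = 0.152 / 0.3302 = 0.460327
As percentage = 46.0


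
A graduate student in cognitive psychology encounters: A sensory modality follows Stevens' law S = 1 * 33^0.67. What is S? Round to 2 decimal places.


S = 1 * 33^0.67
33^0.67 = 10.4089
S = 1 * 10.4089
= 10.41


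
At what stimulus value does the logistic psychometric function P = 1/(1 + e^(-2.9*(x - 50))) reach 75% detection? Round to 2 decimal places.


At P = 0.75: 0.75 = 1/(1 + e^(-k*(x-x0)))
Solving: e^(-k*(x-x0)) = 1/3
x = x0 + ln(3)/k
ln(3) = 1.0986
x = 50 + 1.0986/2.9
= 50 + 0.3788
= 50.38


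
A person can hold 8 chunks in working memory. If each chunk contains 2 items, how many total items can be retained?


Total items = chunks * items_per_chunk
= 8 * 2
= 16


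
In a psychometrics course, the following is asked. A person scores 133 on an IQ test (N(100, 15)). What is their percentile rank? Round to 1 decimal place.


z = (IQ - mean) / SD
z = (133 - 100) / 15 = 2.2
Percentile = Phi(2.2) * 100
Phi(2.2) = 0.986097
= 98.6


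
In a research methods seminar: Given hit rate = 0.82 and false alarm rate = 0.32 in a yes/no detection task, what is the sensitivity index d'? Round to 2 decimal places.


d' = z(HR) - z(FAR)
z(0.82) = 0.9154
z(0.32) = -0.4677
d' = 0.9154 - -0.4677
= 1.38


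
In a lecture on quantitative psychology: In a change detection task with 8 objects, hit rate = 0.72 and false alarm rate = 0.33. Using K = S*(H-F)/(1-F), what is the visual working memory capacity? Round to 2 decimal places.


K = S * (H - F) / (1 - F)
H - F = 0.39
1 - F = 0.67
K = 8 * 0.39 / 0.67
= 4.66


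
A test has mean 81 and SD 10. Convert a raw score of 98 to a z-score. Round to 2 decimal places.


z = (X - mu) / sigma
= (98 - 81) / 10
= 17 / 10
= 1.70


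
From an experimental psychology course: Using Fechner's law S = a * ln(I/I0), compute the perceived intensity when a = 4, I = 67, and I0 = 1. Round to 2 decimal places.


S = 4 * ln(67/1)
I/I0 = 67.0
ln(67.0) = 4.2047
S = 4 * 4.2047
= 16.82


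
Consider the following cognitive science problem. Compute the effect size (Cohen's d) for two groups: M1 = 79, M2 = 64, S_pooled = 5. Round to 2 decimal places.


Cohen's d = (M1 - M2) / S_pooled
= (79 - 64) / 5
= 15 / 5
= 3.00


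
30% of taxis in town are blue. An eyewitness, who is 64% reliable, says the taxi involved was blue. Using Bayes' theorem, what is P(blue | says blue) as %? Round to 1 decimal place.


P(blue | says blue) = P(says blue | blue)*P(blue) / [P(says blue | blue)*P(blue) + P(says blue | not blue)*P(not blue)]
Numerator = 0.64 * 0.3 = 0.192
False identification = 0.36 * 0.7 = 0.252
P = 0.192 / (0.192 + 0.252)
= 0.192 / 0.444
As percentage = 43.2


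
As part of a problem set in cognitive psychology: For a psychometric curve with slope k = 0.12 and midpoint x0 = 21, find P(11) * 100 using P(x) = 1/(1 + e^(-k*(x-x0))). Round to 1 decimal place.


P(x) = 1/(1 + e^(-0.12*(11 - 21)))
Exponent = -0.12 * -10 = 1.2
e^(1.2) = 3.320117
P = 1/(1 + 3.320117) = 0.231475
Percentage = 23.1


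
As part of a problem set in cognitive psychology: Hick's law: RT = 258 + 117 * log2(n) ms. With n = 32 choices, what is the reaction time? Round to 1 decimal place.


RT = 258 + 117 * log2(32)
log2(32) = 5.0
RT = 258 + 117 * 5.0
= 258 + 585.0
= 843.0 ms


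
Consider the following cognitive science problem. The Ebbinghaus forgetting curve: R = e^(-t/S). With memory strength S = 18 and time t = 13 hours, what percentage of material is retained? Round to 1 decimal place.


R = e^(-t/S)
-t/S = -13/18 = -0.722222
R = e^(-0.722222) = 0.485672
Percentage = 0.485672 * 100
= 48.6


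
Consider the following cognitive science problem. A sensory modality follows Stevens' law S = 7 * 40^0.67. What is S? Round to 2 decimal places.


S = 7 * 40^0.67
40^0.67 = 11.8408
S = 7 * 11.8408
= 82.89


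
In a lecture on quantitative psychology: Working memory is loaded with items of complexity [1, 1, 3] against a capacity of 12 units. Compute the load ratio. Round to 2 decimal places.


Total complexity = 1 + 1 + 3 = 5
Load = total / capacity = 5 / 12
= 0.42


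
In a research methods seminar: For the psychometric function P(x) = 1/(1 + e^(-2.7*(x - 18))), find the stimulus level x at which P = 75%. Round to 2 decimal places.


At P = 0.75: 0.75 = 1/(1 + e^(-k*(x-x0)))
Solving: e^(-k*(x-x0)) = 1/3
x = x0 + ln(3)/k
ln(3) = 1.0986
x = 18 + 1.0986/2.7
= 18 + 0.4069
= 18.41


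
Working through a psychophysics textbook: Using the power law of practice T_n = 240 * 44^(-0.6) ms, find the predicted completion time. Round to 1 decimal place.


T_n = 240 * 44^(-0.6)
44^(-0.6) = 0.103259
T_n = 240 * 0.103259
= 24.8 ms


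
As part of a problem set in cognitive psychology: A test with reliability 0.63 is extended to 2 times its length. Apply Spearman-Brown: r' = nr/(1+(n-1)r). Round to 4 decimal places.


r_new = n*r / (1 + (n-1)*r)
Numerator = 2 * 0.63 = 1.26
Denominator = 1 + 1 * 0.63 = 1.63
r_new = 1.26 / 1.63
= 0.7730


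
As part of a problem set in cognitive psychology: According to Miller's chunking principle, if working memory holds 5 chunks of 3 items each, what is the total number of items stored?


Total items = chunks * items_per_chunk
= 5 * 3
= 15


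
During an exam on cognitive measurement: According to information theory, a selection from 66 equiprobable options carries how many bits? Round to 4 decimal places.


H = log2(n)
H = log2(66)
= 6.0444


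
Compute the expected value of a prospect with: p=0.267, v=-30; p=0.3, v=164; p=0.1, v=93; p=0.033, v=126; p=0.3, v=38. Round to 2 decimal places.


EU = sum(p_i * v_i)
0.267 * -30 = -8.01
0.3 * 164 = 49.2
0.1 * 93 = 9.3
0.033 * 126 = 4.158
0.3 * 38 = 11.4
EU = -8.01 + 49.2 + 9.3 + 4.158 + 11.4
= 66.05


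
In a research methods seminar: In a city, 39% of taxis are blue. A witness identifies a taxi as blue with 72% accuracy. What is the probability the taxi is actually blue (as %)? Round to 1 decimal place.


P(blue | says blue) = P(says blue | blue)*P(blue) / [P(says blue | blue)*P(blue) + P(says blue | not blue)*P(not blue)]
Numerator = 0.72 * 0.39 = 0.2808
False identification = 0.28 * 0.61 = 0.1708
P = 0.2808 / (0.2808 + 0.1708)
= 0.2808 / 0.4516
As percentage = 62.2


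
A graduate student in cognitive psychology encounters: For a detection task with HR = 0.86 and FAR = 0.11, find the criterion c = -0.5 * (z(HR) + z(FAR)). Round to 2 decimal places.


c = -0.5 * (z(HR) + z(FAR))
z(0.86) = 1.0803
z(0.11) = -1.2265
c = -0.5 * (1.0803 + -1.2265)
= -0.5 * -0.1462
= 0.07


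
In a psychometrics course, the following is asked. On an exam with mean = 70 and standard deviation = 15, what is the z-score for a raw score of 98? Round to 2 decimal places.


z = (X - mu) / sigma
= (98 - 70) / 15
= 28 / 15
= 1.87


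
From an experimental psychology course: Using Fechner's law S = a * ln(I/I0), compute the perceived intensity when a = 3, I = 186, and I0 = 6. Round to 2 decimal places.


S = 3 * ln(186/6)
I/I0 = 31.0
ln(31.0) = 3.434
S = 3 * 3.434
= 10.30


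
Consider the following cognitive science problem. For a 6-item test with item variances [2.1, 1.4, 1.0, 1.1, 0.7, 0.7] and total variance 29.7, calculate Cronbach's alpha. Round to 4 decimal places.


alpha = (k/(k-1)) * (1 - sum(s_i^2)/s_total^2)
sum(item variances) = 7.0
k/(k-1) = 6/5 = 1.2
1 - 7.0/29.7 = 1 - 0.23569 = 0.76431
alpha = 1.2 * 0.76431
= 0.9172


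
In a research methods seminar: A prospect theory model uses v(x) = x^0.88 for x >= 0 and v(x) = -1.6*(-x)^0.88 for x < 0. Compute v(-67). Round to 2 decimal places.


Since x = -67 < 0, use v(x) = -lambda*(-x)^alpha
(-x) = 67
67^0.88 = 40.4525
v(-67) = -1.6 * 40.4525
= -64.72


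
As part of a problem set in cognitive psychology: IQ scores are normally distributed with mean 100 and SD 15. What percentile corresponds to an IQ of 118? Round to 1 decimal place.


z = (IQ - mean) / SD
z = (118 - 100) / 15 = 1.2
Percentile = Phi(1.2) * 100
Phi(1.2) = 0.88493
= 88.5


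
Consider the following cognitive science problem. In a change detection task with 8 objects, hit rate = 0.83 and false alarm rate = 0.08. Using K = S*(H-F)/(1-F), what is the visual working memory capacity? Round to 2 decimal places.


K = S * (H - F) / (1 - F)
H - F = 0.75
1 - F = 0.92
K = 8 * 0.75 / 0.92
= 6.52


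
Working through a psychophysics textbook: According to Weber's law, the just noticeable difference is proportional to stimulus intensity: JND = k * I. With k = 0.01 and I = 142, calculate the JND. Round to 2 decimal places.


JND = k * I
JND = 0.01 * 142
= 1.42


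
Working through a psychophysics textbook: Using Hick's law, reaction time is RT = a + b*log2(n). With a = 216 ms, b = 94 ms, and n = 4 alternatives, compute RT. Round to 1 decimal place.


RT = 216 + 94 * log2(4)
log2(4) = 2.0
RT = 216 + 94 * 2.0
= 216 + 188.0
= 404.0 ms


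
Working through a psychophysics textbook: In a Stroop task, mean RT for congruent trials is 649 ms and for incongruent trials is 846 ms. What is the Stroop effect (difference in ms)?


Stroop effect = RT(incongruent) - RT(congruent)
= 846 - 649
= 197 ms


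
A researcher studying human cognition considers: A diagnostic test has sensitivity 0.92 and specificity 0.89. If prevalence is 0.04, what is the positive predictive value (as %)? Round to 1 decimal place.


PPV = (sens * prev) / (sens * prev + (1-spec) * (1-prev))
Numerator = 0.92 * 0.04 = 0.0368
P(positive and no disease) = (1 - spec) * (1 - prev) = (1 - 0.89) * (1 - 0.04) = 0.1056
Denominator = 0.0368 + 0.1056 = 0.1424
PPV = 0.0368 / 0.1424 = 0.258427
As percentage = 25.8


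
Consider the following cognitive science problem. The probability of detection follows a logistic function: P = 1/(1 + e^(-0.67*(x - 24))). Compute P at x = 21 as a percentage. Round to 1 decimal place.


P(x) = 1/(1 + e^(-0.67*(21 - 24)))
Exponent = -0.67 * -3 = 2.01
e^(2.01) = 7.463317
P = 1/(1 + 7.463317) = 0.118157
Percentage = 11.8


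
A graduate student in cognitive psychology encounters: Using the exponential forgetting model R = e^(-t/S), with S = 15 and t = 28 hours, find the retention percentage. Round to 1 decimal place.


R = e^(-t/S)
-t/S = -28/15 = -1.866667
R = e^(-1.866667) = 0.154638
Percentage = 0.154638 * 100
= 15.5


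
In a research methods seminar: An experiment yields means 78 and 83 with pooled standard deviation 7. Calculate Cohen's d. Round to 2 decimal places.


Cohen's d = (M1 - M2) / S_pooled
= (78 - 83) / 7
= -5 / 7
= -0.71


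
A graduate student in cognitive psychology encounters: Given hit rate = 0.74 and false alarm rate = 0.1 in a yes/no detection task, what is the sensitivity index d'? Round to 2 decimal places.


d' = z(HR) - z(FAR)
z(0.74) = 0.6433
z(0.1) = -1.2816
d' = 0.6433 - -1.2816
= 1.92


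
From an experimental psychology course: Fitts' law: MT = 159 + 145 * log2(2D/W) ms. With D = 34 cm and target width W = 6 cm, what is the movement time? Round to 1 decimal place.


MT = 159 + 145 * log2(2*34/6)
2D/W = 11.333333
log2(11.333333) = 3.5025
MT = 159 + 145 * 3.5025
= 666.9 ms


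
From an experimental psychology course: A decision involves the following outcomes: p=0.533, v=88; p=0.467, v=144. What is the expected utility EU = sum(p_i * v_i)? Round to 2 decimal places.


EU = sum(p_i * v_i)
0.533 * 88 = 46.904
0.467 * 144 = 67.248
EU = 46.904 + 67.248
= 114.15


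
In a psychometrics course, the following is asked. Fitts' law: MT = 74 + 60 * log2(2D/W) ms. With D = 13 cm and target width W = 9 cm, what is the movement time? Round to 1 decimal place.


MT = 74 + 60 * log2(2*13/9)
2D/W = 2.888889
log2(2.888889) = 1.5305
MT = 74 + 60 * 1.5305
= 165.8 ms


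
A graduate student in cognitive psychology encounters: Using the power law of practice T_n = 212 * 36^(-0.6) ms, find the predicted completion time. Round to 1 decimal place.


T_n = 212 * 36^(-0.6)
36^(-0.6) = 0.116471
T_n = 212 * 0.116471
= 24.7 ms


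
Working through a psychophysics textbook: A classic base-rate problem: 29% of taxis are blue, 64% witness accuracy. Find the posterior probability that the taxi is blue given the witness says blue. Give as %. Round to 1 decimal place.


P(blue | says blue) = P(says blue | blue)*P(blue) / [P(says blue | blue)*P(blue) + P(says blue | not blue)*P(not blue)]
Numerator = 0.64 * 0.29 = 0.1856
False identification = 0.36 * 0.71 = 0.2556
P = 0.1856 / (0.1856 + 0.2556)
= 0.1856 / 0.4412
As percentage = 42.1


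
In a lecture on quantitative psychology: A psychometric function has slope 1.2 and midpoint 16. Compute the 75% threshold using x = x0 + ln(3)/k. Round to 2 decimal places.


At P = 0.75: 0.75 = 1/(1 + e^(-k*(x-x0)))
Solving: e^(-k*(x-x0)) = 1/3
x = x0 + ln(3)/k
ln(3) = 1.0986
x = 16 + 1.0986/1.2
= 16 + 0.9155
= 16.92


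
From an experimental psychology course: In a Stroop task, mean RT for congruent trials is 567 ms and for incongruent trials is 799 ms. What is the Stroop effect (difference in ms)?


Stroop effect = RT(incongruent) - RT(congruent)
= 799 - 567
= 232 ms


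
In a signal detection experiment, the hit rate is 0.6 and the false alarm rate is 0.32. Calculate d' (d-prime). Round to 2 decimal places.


d' = z(HR) - z(FAR)
z(0.6) = 0.2533
z(0.32) = -0.4677
d' = 0.2533 - -0.4677
= 0.72


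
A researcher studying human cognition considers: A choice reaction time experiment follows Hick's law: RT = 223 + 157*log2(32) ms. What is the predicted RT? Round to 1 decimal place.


RT = 223 + 157 * log2(32)
log2(32) = 5.0
RT = 223 + 157 * 5.0
= 223 + 785.0
= 1008.0 ms


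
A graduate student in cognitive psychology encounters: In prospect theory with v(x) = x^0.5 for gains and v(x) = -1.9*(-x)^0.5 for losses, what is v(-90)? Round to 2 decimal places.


Since x = -90 < 0, use v(x) = -lambda*(-x)^alpha
(-x) = 90
90^0.5 = 9.4868
v(-90) = -1.9 * 9.4868
= -18.02


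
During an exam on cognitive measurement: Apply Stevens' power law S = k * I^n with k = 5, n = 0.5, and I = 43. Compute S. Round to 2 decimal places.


S = 5 * 43^0.5
43^0.5 = 6.5574
S = 5 * 6.5574
= 32.79


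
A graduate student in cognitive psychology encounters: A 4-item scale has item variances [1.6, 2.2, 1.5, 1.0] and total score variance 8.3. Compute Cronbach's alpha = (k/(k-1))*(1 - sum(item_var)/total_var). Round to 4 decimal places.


alpha = (k/(k-1)) * (1 - sum(s_i^2)/s_total^2)
sum(item variances) = 6.3
k/(k-1) = 4/3 = 1.333333
1 - 6.3/8.3 = 1 - 0.759036 = 0.240964
alpha = 1.333333 * 0.240964
= 0.3213


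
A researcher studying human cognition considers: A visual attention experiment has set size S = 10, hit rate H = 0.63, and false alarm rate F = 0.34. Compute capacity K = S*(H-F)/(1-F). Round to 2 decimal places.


K = S * (H - F) / (1 - F)
H - F = 0.29
1 - F = 0.66
K = 10 * 0.29 / 0.66
= 4.39


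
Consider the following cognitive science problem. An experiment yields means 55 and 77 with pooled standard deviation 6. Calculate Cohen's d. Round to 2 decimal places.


Cohen's d = (M1 - M2) / S_pooled
= (55 - 77) / 6
= -22 / 6
= -3.67


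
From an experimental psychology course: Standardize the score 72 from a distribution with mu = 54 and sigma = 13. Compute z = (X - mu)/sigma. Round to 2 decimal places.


z = (X - mu) / sigma
= (72 - 54) / 13
= 18 / 13
= 1.38


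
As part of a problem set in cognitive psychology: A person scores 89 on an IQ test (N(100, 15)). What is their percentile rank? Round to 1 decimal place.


z = (IQ - mean) / SD
z = (89 - 100) / 15 = -0.7333
Percentile = Phi(-0.7333) * 100
Phi(-0.7333) = 0.231688
= 23.2


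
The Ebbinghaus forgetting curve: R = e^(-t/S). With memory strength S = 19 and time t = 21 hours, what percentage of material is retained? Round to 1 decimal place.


R = e^(-t/S)
-t/S = -21/19 = -1.105263
R = e^(-1.105263) = 0.331124
Percentage = 0.331124 * 100
= 33.1


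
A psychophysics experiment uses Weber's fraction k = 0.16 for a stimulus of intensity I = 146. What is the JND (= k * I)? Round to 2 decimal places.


JND = k * I
JND = 0.16 * 146
= 23.36


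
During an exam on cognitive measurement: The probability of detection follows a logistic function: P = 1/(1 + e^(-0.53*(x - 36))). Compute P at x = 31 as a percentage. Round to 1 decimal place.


P(x) = 1/(1 + e^(-0.53*(31 - 36)))
Exponent = -0.53 * -5 = 2.65
e^(2.65) = 14.154039
P = 1/(1 + 14.154039) = 0.065989
Percentage = 6.6


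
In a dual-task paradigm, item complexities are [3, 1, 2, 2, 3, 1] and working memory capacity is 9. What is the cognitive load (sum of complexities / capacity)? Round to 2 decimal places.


Total complexity = 3 + 1 + 2 + 2 + 3 + 1 = 12
Load = total / capacity = 12 / 9
= 1.33


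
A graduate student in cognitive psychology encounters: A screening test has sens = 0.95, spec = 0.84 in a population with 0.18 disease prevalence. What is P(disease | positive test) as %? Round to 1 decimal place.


PPV = (sens * prev) / (sens * prev + (1-spec) * (1-prev))
Numerator = 0.95 * 0.18 = 0.171
P(positive and no disease) = (1 - spec) * (1 - prev) = (1 - 0.84) * (1 - 0.18) = 0.1312
Denominator = 0.171 + 0.1312 = 0.3022
PPV = 0.171 / 0.3022 = 0.56585
As percentage = 56.6


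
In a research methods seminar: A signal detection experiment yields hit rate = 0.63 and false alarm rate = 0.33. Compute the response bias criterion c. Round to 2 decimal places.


c = -0.5 * (z(HR) + z(FAR))
z(0.63) = 0.3319
z(0.33) = -0.4399
c = -0.5 * (0.3319 + -0.4399)
= -0.5 * -0.108
= 0.05


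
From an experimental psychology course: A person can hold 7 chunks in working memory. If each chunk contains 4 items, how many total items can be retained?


Total items = chunks * items_per_chunk
= 7 * 4
= 28


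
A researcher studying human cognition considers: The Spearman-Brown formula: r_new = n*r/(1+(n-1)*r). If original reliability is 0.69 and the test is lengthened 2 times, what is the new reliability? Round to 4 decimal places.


r_new = n*r / (1 + (n-1)*r)
Numerator = 2 * 0.69 = 1.38
Denominator = 1 + 1 * 0.69 = 1.69
r_new = 1.38 / 1.69
= 0.8166


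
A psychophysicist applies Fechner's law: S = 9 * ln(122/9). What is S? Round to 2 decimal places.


S = 9 * ln(122/9)
I/I0 = 13.555556
ln(13.555556) = 2.6068
S = 9 * 2.6068
= 23.46


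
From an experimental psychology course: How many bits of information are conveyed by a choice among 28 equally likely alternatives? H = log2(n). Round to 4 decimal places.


H = log2(n)
H = log2(28)
= 4.8074


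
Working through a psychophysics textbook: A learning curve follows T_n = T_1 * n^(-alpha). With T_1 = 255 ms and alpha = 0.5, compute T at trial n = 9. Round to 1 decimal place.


T_n = 255 * 9^(-0.5)
9^(-0.5) = 0.333333
T_n = 255 * 0.333333
= 85.0 ms


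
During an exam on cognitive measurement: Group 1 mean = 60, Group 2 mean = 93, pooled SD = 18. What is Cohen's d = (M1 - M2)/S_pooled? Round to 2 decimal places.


Cohen's d = (M1 - M2) / S_pooled
= (60 - 93) / 18
= -33 / 18
= -1.83


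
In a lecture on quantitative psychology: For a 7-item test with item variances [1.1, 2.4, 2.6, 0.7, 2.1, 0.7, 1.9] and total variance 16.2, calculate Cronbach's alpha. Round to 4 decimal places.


alpha = (k/(k-1)) * (1 - sum(s_i^2)/s_total^2)
sum(item variances) = 11.5
k/(k-1) = 7/6 = 1.166667
1 - 11.5/16.2 = 1 - 0.709877 = 0.290123
alpha = 1.166667 * 0.290123
= 0.3385


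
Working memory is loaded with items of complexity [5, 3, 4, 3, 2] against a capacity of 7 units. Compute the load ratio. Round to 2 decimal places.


Total complexity = 5 + 3 + 4 + 3 + 2 = 17
Load = total / capacity = 17 / 7
= 2.43


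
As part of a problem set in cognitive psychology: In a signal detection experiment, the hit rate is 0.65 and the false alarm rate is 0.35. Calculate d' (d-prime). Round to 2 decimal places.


d' = z(HR) - z(FAR)
z(0.65) = 0.3853
z(0.35) = -0.3853
d' = 0.3853 - -0.3853
= 0.77


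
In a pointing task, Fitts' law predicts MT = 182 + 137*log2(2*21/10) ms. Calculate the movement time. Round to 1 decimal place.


MT = 182 + 137 * log2(2*21/10)
2D/W = 4.2
log2(4.2) = 2.0704
MT = 182 + 137 * 2.0704
= 465.6 ms


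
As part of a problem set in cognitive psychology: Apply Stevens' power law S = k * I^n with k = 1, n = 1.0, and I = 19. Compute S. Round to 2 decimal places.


S = 1 * 19^1.0
19^1.0 = 19.0
S = 1 * 19.0
= 19.00


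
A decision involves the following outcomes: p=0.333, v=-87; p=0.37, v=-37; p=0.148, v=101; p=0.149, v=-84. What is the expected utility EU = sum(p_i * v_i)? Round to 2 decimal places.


EU = sum(p_i * v_i)
0.333 * -87 = -28.971
0.37 * -37 = -13.69
0.148 * 101 = 14.948
0.149 * -84 = -12.516
EU = -28.971 + -13.69 + 14.948 + -12.516
= -40.23


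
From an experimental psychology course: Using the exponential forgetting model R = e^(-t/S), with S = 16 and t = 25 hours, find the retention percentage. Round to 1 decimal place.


R = e^(-t/S)
-t/S = -25/16 = -1.5625
R = e^(-1.5625) = 0.209611
Percentage = 0.209611 * 100
= 21.0


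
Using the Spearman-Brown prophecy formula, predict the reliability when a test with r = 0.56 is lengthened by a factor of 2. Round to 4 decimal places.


r_new = n*r / (1 + (n-1)*r)
Numerator = 2 * 0.56 = 1.12
Denominator = 1 + 1 * 0.56 = 1.56
r_new = 1.12 / 1.56
= 0.7179


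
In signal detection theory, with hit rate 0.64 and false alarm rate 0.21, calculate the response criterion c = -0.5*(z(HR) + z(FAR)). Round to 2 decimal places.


c = -0.5 * (z(HR) + z(FAR))
z(0.64) = 0.3585
z(0.21) = -0.8064
c = -0.5 * (0.3585 + -0.8064)
= -0.5 * -0.4479
= 0.22


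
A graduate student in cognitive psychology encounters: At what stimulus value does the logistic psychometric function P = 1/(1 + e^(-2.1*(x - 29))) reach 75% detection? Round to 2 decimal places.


At P = 0.75: 0.75 = 1/(1 + e^(-k*(x-x0)))
Solving: e^(-k*(x-x0)) = 1/3
x = x0 + ln(3)/k
ln(3) = 1.0986
x = 29 + 1.0986/2.1
= 29 + 0.5231
= 29.52


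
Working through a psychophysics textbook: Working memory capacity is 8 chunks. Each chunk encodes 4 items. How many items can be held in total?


Total items = chunks * items_per_chunk
= 8 * 4
= 32


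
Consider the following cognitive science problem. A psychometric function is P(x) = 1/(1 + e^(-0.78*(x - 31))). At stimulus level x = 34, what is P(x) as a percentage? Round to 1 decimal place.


P(x) = 1/(1 + e^(-0.78*(34 - 31)))
Exponent = -0.78 * 3 = -2.34
e^(-2.34) = 0.096328
P = 1/(1 + 0.096328) = 0.912136
Percentage = 91.2


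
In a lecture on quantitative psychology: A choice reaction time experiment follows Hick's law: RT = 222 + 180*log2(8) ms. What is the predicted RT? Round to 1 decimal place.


RT = 222 + 180 * log2(8)
log2(8) = 3.0
RT = 222 + 180 * 3.0
= 222 + 540.0
= 762.0 ms


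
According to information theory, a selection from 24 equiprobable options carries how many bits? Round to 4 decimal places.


H = log2(n)
H = log2(24)
= 4.5850


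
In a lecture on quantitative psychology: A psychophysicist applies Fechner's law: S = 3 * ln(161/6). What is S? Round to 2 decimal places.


S = 3 * ln(161/6)
I/I0 = 26.833333
ln(26.833333) = 3.2896
S = 3 * 3.2896
= 9.87


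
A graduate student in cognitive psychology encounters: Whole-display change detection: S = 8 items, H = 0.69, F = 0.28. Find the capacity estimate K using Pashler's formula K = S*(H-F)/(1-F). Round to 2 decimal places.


K = S * (H - F) / (1 - F)
H - F = 0.41
1 - F = 0.72
K = 8 * 0.41 / 0.72
= 4.56


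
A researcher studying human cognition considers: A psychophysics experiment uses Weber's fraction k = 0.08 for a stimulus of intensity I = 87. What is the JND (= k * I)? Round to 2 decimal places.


JND = k * I
JND = 0.08 * 87
= 6.96


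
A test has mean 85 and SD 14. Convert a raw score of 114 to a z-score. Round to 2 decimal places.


z = (X - mu) / sigma
= (114 - 85) / 14
= 29 / 14
= 2.07


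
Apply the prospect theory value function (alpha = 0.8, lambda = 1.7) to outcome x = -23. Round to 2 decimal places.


Since x = -23 < 0, use v(x) = -lambda*(-x)^alpha
(-x) = 23
23^0.8 = 12.2852
v(-23) = -1.7 * 12.2852
= -20.88


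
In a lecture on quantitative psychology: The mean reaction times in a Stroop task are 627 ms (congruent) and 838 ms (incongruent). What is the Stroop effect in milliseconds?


Stroop effect = RT(incongruent) - RT(congruent)
= 838 - 627
= 211 ms


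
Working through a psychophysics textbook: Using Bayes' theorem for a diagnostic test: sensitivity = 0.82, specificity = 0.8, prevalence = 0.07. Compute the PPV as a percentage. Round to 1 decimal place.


PPV = (sens * prev) / (sens * prev + (1-spec) * (1-prev))
Numerator = 0.82 * 0.07 = 0.0574
P(positive and no disease) = (1 - spec) * (1 - prev) = (1 - 0.8) * (1 - 0.07) = 0.186
Denominator = 0.0574 + 0.186 = 0.2434
PPV = 0.0574 / 0.2434 = 0.235826
As percentage = 23.6


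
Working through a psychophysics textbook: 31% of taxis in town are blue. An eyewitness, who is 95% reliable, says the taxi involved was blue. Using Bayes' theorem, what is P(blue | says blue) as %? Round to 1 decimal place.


P(blue | says blue) = P(says blue | blue)*P(blue) / [P(says blue | blue)*P(blue) + P(says blue | not blue)*P(not blue)]
Numerator = 0.95 * 0.31 = 0.2945
False identification = 0.05 * 0.69 = 0.0345
P = 0.2945 / (0.2945 + 0.0345)
= 0.2945 / 0.329
As percentage = 89.5


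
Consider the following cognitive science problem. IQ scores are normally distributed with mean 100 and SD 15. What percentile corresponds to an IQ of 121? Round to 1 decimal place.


z = (IQ - mean) / SD
z = (121 - 100) / 15 = 1.4
Percentile = Phi(1.4) * 100
Phi(1.4) = 0.919243
= 91.9


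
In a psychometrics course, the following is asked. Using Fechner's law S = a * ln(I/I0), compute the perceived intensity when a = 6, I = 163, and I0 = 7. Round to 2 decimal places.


S = 6 * ln(163/7)
I/I0 = 23.285714
ln(23.285714) = 3.1478
S = 6 * 3.1478
= 18.89


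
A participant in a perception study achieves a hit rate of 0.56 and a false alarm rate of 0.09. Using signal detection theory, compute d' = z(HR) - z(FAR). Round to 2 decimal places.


d' = z(HR) - z(FAR)
z(0.56) = 0.151
z(0.09) = -1.3408
d' = 0.151 - -1.3408
= 1.49


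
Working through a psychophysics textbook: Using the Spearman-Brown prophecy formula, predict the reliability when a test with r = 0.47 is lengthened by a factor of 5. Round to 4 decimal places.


r_new = n*r / (1 + (n-1)*r)
Numerator = 5 * 0.47 = 2.35
Denominator = 1 + 4 * 0.47 = 2.88
r_new = 2.35 / 2.88
= 0.8160


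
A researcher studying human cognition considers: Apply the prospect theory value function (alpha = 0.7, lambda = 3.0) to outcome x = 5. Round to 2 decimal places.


Since x = 5 >= 0, use v(x) = x^0.7
5^0.7 = 3.0852
v(5) = 3.09


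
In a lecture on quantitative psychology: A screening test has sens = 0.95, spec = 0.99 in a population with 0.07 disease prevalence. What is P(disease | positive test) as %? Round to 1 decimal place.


PPV = (sens * prev) / (sens * prev + (1-spec) * (1-prev))
Numerator = 0.95 * 0.07 = 0.0665
P(positive and no disease) = (1 - spec) * (1 - prev) = (1 - 0.99) * (1 - 0.07) = 0.0093
Denominator = 0.0665 + 0.0093 = 0.0758
PPV = 0.0665 / 0.0758 = 0.877309
As percentage = 87.7


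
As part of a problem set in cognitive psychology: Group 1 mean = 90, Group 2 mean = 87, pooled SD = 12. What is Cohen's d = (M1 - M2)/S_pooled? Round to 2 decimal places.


Cohen's d = (M1 - M2) / S_pooled
= (90 - 87) / 12
= 3 / 12
= 0.25


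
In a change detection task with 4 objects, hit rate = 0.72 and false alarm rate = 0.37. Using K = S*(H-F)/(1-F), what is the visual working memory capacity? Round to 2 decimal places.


K = S * (H - F) / (1 - F)
H - F = 0.35
1 - F = 0.63
K = 4 * 0.35 / 0.63
= 2.22


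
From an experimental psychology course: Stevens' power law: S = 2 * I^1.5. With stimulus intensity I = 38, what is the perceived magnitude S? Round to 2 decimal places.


S = 2 * 38^1.5
38^1.5 = 234.2477
S = 2 * 234.2477
= 468.50


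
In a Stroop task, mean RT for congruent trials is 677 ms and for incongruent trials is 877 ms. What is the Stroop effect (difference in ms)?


Stroop effect = RT(incongruent) - RT(congruent)
= 877 - 677
= 200 ms


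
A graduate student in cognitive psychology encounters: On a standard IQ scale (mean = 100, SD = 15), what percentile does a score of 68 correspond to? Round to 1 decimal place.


z = (IQ - mean) / SD
z = (68 - 100) / 15 = -2.1333
Percentile = Phi(-2.1333) * 100
Phi(-2.1333) = 0.01645
= 1.6


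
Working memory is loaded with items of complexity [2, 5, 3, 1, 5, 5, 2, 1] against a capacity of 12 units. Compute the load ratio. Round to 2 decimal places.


Total complexity = 2 + 5 + 3 + 1 + 5 + 5 + 2 + 1 = 24
Load = total / capacity = 24 / 12
= 2.00


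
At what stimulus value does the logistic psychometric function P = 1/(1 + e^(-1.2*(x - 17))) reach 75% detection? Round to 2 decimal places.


At P = 0.75: 0.75 = 1/(1 + e^(-k*(x-x0)))
Solving: e^(-k*(x-x0)) = 1/3
x = x0 + ln(3)/k
ln(3) = 1.0986
x = 17 + 1.0986/1.2
= 17 + 0.9155
= 17.92


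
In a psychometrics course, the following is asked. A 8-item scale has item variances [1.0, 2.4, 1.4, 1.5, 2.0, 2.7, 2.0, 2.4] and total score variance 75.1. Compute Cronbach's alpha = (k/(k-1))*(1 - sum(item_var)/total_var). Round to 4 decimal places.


alpha = (k/(k-1)) * (1 - sum(s_i^2)/s_total^2)
sum(item variances) = 15.4
k/(k-1) = 8/7 = 1.142857
1 - 15.4/75.1 = 1 - 0.20506 = 0.79494
alpha = 1.142857 * 0.79494
= 0.9085


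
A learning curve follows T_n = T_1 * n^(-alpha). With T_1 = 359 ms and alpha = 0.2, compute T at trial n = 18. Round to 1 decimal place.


T_n = 359 * 18^(-0.2)
18^(-0.2) = 0.560978
T_n = 359 * 0.560978
= 201.4 ms


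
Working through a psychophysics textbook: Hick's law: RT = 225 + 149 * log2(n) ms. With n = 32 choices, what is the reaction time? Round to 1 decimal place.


RT = 225 + 149 * log2(32)
log2(32) = 5.0
RT = 225 + 149 * 5.0
= 225 + 745.0
= 970.0 ms


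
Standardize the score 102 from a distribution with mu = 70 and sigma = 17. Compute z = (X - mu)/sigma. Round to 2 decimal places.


z = (X - mu) / sigma
= (102 - 70) / 17
= 32 / 17
= 1.88


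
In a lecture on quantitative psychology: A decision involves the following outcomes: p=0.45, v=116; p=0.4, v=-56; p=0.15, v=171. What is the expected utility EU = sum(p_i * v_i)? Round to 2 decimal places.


EU = sum(p_i * v_i)
0.45 * 116 = 52.2
0.4 * -56 = -22.4
0.15 * 171 = 25.65
EU = 52.2 + -22.4 + 25.65
= 55.45


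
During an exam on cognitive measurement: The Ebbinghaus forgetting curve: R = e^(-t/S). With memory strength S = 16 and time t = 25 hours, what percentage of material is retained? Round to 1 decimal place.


R = e^(-t/S)
-t/S = -25/16 = -1.5625
R = e^(-1.5625) = 0.209611
Percentage = 0.209611 * 100
= 21.0


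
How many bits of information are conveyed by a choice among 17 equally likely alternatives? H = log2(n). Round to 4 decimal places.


H = log2(n)
H = log2(17)
= 4.0875


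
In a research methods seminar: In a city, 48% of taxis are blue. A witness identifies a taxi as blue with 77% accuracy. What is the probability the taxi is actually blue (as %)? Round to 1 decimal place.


P(blue | says blue) = P(says blue | blue)*P(blue) / [P(says blue | blue)*P(blue) + P(says blue | not blue)*P(not blue)]
Numerator = 0.77 * 0.48 = 0.3696
False identification = 0.23 * 0.52 = 0.1196
P = 0.3696 / (0.3696 + 0.1196)
= 0.3696 / 0.4892
As percentage = 75.6


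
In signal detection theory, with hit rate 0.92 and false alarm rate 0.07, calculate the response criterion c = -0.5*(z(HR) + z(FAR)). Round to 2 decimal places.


c = -0.5 * (z(HR) + z(FAR))
z(0.92) = 1.4051
z(0.07) = -1.4758
c = -0.5 * (1.4051 + -1.4758)
= -0.5 * -0.0707
= 0.04


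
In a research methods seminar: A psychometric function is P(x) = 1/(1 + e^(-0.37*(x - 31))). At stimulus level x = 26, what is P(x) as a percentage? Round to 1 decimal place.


P(x) = 1/(1 + e^(-0.37*(26 - 31)))
Exponent = -0.37 * -5 = 1.85
e^(1.85) = 6.35982
P = 1/(1 + 6.35982) = 0.135873
Percentage = 13.6


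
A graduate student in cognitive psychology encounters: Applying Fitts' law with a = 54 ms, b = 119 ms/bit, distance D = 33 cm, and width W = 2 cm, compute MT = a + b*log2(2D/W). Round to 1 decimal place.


MT = 54 + 119 * log2(2*33/2)
2D/W = 33.0
log2(33.0) = 5.0444
MT = 54 + 119 * 5.0444
= 654.3 ms


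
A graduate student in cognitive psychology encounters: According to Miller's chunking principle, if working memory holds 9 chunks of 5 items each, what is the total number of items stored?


Total items = chunks * items_per_chunk
= 9 * 5
= 45


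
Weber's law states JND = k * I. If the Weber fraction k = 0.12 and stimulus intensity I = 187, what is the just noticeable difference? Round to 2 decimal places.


JND = k * I
JND = 0.12 * 187
= 22.44


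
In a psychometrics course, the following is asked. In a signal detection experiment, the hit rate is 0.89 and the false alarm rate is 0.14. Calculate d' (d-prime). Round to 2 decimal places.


d' = z(HR) - z(FAR)
z(0.89) = 1.2265
z(0.14) = -1.0803
d' = 1.2265 - -1.0803
= 2.31


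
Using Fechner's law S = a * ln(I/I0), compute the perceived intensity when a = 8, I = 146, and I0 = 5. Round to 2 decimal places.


S = 8 * ln(146/5)
I/I0 = 29.2
ln(29.2) = 3.3742
S = 8 * 3.3742
= 26.99


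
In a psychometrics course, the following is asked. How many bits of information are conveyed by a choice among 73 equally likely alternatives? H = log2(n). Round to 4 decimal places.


H = log2(n)
H = log2(73)
= 6.1898


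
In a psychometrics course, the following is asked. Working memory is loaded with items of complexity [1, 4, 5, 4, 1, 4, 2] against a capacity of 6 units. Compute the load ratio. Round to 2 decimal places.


Total complexity = 1 + 4 + 5 + 4 + 1 + 4 + 2 = 21
Load = total / capacity = 21 / 6
= 3.50


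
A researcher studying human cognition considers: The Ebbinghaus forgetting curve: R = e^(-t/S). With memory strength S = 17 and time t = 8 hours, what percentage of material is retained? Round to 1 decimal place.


R = e^(-t/S)
-t/S = -8/17 = -0.470588
R = e^(-0.470588) = 0.624635
Percentage = 0.624635 * 100
= 62.5


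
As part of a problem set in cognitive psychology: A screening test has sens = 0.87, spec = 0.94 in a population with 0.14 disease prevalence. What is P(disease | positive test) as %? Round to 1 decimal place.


PPV = (sens * prev) / (sens * prev + (1-spec) * (1-prev))
Numerator = 0.87 * 0.14 = 0.1218
P(positive and no disease) = (1 - spec) * (1 - prev) = (1 - 0.94) * (1 - 0.14) = 0.0516
Denominator = 0.1218 + 0.0516 = 0.1734
PPV = 0.1218 / 0.1734 = 0.702422
As percentage = 70.2


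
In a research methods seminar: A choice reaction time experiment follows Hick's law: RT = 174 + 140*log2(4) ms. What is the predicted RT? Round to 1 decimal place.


RT = 174 + 140 * log2(4)
log2(4) = 2.0
RT = 174 + 140 * 2.0
= 174 + 280.0
= 454.0 ms


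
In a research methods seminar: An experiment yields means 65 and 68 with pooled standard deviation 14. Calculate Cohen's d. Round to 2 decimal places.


Cohen's d = (M1 - M2) / S_pooled
= (65 - 68) / 14
= -3 / 14
= -0.21


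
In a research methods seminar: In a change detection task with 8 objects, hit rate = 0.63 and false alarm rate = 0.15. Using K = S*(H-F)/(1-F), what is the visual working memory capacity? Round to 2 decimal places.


K = S * (H - F) / (1 - F)
H - F = 0.48
1 - F = 0.85
K = 8 * 0.48 / 0.85
= 4.52


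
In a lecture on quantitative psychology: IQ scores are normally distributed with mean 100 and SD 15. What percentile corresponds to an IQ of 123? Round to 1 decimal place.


z = (IQ - mean) / SD
z = (123 - 100) / 15 = 1.5333
Percentile = Phi(1.5333) * 100
Phi(1.5333) = 0.937399
= 93.7


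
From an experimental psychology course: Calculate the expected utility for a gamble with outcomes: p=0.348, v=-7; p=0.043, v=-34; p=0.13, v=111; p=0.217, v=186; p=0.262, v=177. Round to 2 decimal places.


EU = sum(p_i * v_i)
0.348 * -7 = -2.436
0.043 * -34 = -1.462
0.13 * 111 = 14.43
0.217 * 186 = 40.362
0.262 * 177 = 46.374
EU = -2.436 + -1.462 + 14.43 + 40.362 + 46.374
= 97.27


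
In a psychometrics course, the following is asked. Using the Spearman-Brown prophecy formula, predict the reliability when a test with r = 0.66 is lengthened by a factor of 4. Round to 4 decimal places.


r_new = n*r / (1 + (n-1)*r)
Numerator = 4 * 0.66 = 2.64
Denominator = 1 + 3 * 0.66 = 2.98
r_new = 2.64 / 2.98
= 0.8859


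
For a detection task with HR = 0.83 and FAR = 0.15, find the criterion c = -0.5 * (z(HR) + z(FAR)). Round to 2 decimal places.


c = -0.5 * (z(HR) + z(FAR))
z(0.83) = 0.9542
z(0.15) = -1.0364
c = -0.5 * (0.9542 + -1.0364)
= -0.5 * -0.0822
= 0.04


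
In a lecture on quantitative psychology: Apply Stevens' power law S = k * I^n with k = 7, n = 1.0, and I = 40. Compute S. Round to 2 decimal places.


S = 7 * 40^1.0
40^1.0 = 40.0
S = 7 * 40.0
= 280.00


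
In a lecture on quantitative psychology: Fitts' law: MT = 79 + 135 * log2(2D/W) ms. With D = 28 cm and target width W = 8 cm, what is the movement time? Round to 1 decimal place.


MT = 79 + 135 * log2(2*28/8)
2D/W = 7.0
log2(7.0) = 2.8074
MT = 79 + 135 * 2.8074
= 458.0 ms


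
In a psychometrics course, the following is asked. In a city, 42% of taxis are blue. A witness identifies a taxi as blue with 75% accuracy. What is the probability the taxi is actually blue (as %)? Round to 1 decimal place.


P(blue | says blue) = P(says blue | blue)*P(blue) / [P(says blue | blue)*P(blue) + P(says blue | not blue)*P(not blue)]
Numerator = 0.75 * 0.42 = 0.315
False identification = 0.25 * 0.58 = 0.145
P = 0.315 / (0.315 + 0.145)
= 0.315 / 0.46
As percentage = 68.5


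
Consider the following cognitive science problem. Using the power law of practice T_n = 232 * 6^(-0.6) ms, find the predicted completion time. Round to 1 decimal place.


T_n = 232 * 6^(-0.6)
6^(-0.6) = 0.341279
T_n = 232 * 0.341279
= 79.2 ms


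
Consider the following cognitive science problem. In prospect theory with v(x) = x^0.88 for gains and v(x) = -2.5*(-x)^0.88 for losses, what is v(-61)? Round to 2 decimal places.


Since x = -61 < 0, use v(x) = -lambda*(-x)^alpha
(-x) = 61
61^0.88 = 37.2469
v(-61) = -2.5 * 37.2469
= -93.12


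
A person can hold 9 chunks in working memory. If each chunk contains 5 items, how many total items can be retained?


Total items = chunks * items_per_chunk
= 9 * 5
= 45


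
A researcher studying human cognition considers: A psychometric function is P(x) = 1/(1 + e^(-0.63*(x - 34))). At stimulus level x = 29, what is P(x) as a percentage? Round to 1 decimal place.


P(x) = 1/(1 + e^(-0.63*(29 - 34)))
Exponent = -0.63 * -5 = 3.15
e^(3.15) = 23.336065
P = 1/(1 + 23.336065) = 0.041091
Percentage = 4.1


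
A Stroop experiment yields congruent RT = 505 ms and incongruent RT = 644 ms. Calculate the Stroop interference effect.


Stroop effect = RT(incongruent) - RT(congruent)
= 644 - 505
= 139 ms


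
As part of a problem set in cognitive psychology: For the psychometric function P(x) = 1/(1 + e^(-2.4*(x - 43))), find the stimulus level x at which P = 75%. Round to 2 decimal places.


At P = 0.75: 0.75 = 1/(1 + e^(-k*(x-x0)))
Solving: e^(-k*(x-x0)) = 1/3
x = x0 + ln(3)/k
ln(3) = 1.0986
x = 43 + 1.0986/2.4
= 43 + 0.4578
= 43.46
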